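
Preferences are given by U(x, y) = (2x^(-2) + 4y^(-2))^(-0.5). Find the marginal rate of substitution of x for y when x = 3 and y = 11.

For CES with ρ = -2, MRS = (2/4)·(y/x)^3.
At (3, 11): MRS = 1331/54.
So at (3, 11) the consumer would give up 1331/54 units of y for one more unit of x.

MRS = 1331/54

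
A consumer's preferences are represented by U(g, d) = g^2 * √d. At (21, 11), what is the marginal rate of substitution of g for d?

MU_g = 2·g·√d and MU_d = 0.5·g^2·d^(-0.5).
MRS = MU_g/MU_d = (4)·d/g.
At (21, 11): MRS = 44/21.
The indifference curve has slope −44/21 at this bundle.

MRS = 44/21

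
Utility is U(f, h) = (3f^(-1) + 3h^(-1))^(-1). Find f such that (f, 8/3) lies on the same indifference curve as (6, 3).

f = 8

U depends on (f, h) only through S = 3f^(-1) + 3h^(-1), so equal utility means equal S. At (6, 3): S = 1.5.
With h = 8/3: 3·(8/3)^(-1) = 1.125, so 3f^(-1) = 1.5 − 1.125 = 0.375, i.e. f^(-1) = 0.125.
Hence f = 1/0.125 = 8.
Check: U(8, 8/3) = 0.6667.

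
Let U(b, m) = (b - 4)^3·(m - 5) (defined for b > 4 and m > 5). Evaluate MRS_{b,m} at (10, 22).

MRS = 8.5

MU_b = 3·(b−4)^2·(m−5), MU_m = (b−4)^3.
MRS = (3/1)·(m−5)/(b−4).
At (10, 22): MRS = 8.5.
So at (10, 22) the consumer would give up 8.5 units of m for one more unit of b.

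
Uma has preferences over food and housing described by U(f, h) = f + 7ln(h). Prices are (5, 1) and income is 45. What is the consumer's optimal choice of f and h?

MU_f = 1, MU_h = 7/h.
MRS = 1 ÷ (7/h).
Tangency: set MRS = p_f/p_h = 5/1 = 5.
MRS depends only on h: (1/7)·h = 5 ⇒ h* = 5/(1/7) = 35.
From the budget, 5·f = 45 − 1·35 = 10, so f* = 2.

f* = 2, h* = 35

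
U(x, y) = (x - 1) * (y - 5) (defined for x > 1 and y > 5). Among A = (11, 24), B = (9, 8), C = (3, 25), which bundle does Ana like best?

Evaluate utility at each bundle:
U(A) = 190.
U(B) = 24.
U(C) = 40.
Highest utility is A, so A ≻ C ≻ B.

Bundle A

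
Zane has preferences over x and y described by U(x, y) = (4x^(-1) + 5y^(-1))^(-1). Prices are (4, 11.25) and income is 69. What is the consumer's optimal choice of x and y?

x* = 6, y* = 4

For CES with ρ = -1, MRS = (4/5)·(y/x)^2.
Tangency: set MRS = p_x/p_y = 4/11.25 = 16/45.
So (y/x)^2 = 4/9; taking the square root, y/x = 2/3, i.e. y = (2/3)·x.
Substitute into the budget 4·x + 11.25·y = 69: 11.5·x = 69, so x* = 6 and y* = (2/3)·6 = 4.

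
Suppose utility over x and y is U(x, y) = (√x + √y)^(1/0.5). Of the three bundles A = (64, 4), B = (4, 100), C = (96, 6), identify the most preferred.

Bundle C

Evaluate utility at each bundle:
U(A) = 100.000.
U(B) = 144.000.
U(C) = 150.000.
Highest utility is C, so C ≻ B ≻ A.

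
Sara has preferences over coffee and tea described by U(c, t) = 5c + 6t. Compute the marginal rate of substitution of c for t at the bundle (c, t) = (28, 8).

MU_c = 5, MU_t = 6, so MRS = 5/6 at every bundle.
At (28, 8): MRS = 5/6.
That is, one extra unit of c is worth 5/6 units of t at the margin.

MRS = 5/6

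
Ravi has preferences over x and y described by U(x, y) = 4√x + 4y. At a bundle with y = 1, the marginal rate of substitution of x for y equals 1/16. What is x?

MU_x = 4/(2√x), MU_y = 4.
MRS = 4/(2√x) ÷ 4.
MRS depends only on x: 0.5/√x = 1/16 ⇒ √x = 0.5/(1/16) = 8 ⇒ x = 64.

x = 64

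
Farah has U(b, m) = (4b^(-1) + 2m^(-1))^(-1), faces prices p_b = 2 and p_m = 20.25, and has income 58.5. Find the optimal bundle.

b* = 9, m* = 2

For CES with ρ = -1, MRS = (4/2)·(m/b)^2.
Tangency: set MRS = p_b/p_m = 2/20.25 = 8/81.
So (m/b)^2 = 4/81; taking the square root, m/b = 2/9, i.e. m = (2/9)·b.
Substitute into the budget 2·b + 20.25·m = 58.5: 6.5·b = 58.5, so b* = 9 and m* = (2/9)·9 = 2.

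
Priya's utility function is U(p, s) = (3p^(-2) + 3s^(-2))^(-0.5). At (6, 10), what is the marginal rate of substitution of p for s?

MRS = 125/27

For CES with ρ = -2, MRS = (s/p)^3.
At (6, 10): MRS = 125/27.
The indifference curve has slope −125/27 at this bundle.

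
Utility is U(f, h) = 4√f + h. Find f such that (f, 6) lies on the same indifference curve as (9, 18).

U(9, 18) = 30.
Set U(f, 6) = 30 and solve.
With h = 6: 4√f = 30 − 6 = 24, so √f = 6 and f = 36.
Check: U(36, 6) = 30.

f = 36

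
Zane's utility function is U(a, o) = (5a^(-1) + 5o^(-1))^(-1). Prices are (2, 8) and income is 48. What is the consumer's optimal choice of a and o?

For CES with ρ = -1, MRS = (o/a)^2.
Tangency: set MRS = p_a/p_o = 2/8 = 0.25.
So (o/a)^2 = 0.25; taking the square root, o/a = 0.5, i.e. o = 0.5·a.
Substitute into the budget 2·a + 8·o = 48: 6·a = 48, so a* = 8 and o* = 0.5·8 = 4.

a* = 8, o* = 4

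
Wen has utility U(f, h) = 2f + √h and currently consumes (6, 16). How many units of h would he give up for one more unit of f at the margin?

MRS = 16

MU_f = 2, MU_h = 1/(2√h).
MRS = 2 ÷ (1/(2√h)).
At (6, 16): MRS = 16.
That is, one extra unit of f is worth 16 units of h at the margin.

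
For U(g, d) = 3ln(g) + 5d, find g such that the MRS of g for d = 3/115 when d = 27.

MU_g = 3/g, MU_d = 5.
MRS = 3/g ÷ 5.
MRS depends only on g: 0.6/g = 3/115 ⇒ g = 0.6/(3/115) = 23.

g = 23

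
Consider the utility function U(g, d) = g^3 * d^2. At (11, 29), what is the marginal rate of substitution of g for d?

MU_g = 3·g^2·d^2 and MU_d = 2·g^3·d.
MRS = MU_g/MU_d = (3/2)·d/g.
At (11, 29): MRS = 87/22.
That is, one extra unit of g is worth 87/22 units of d at the margin.

MRS = 87/22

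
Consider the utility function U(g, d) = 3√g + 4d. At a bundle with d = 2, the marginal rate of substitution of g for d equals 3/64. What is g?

MU_g = 3/(2√g), MU_d = 4.
MRS = 3/(2√g) ÷ 4.
MRS depends only on g: 0.375/√g = 3/64 ⇒ √g = 0.375/(3/64) = 8 ⇒ g = 64.

g = 64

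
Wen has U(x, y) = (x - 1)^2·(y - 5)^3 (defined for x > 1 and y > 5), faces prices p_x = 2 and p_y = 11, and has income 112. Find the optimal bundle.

MU_x = 2·(x−1)·(y−5)^3, MU_y = 3·(x−1)^2·(y−5)^2.
MRS = (2/3)·(y−5)/(x−1).
Tangency: set MRS = p_x/p_y = 2/11.
So (2/3)·(y − 5)/(x − 1) = 2/11, i.e. (y − 5) = (3/11)·(x − 1).
Rewrite the budget in excess-of-subsistence terms: 2·(x − 1) + 11·(y − 5) = 112 − 2·1 − 11·5 = 55.
Substituting, 5·(x − 1) = 55, so x − 1 = 11 and x* = 12.
Then y − 5 = (3/11)·11 = 3, so y* = 8.

x* = 12, y* = 8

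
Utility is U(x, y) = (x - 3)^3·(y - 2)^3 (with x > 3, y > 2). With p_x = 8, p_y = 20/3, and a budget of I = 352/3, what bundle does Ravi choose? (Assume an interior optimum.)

x* = 8, y* = 8

MU_x = 3·(x−3)^2·(y−2)^3, MU_y = 3·(x−3)^3·(y−2)^2.
MRS = (y−2)/(x−3).
Tangency: set MRS = p_x/p_y = 8/(20/3) = 1.2.
So (y − 2)/(x − 3) = 1.2, i.e. (y − 2) = 1.2·(x − 3).
Rewrite the budget in excess-of-subsistence terms: 8·(x − 3) + (20/3)·(y − 2) = 352/3 − 8·3 − (20/3)·2 = 80.
Substituting, 16·(x − 3) = 80, so x − 3 = 5 and x* = 8.
Then y − 2 = 1.2·5 = 6, so y* = 8.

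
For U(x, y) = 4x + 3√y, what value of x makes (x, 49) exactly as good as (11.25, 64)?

U(11.25, 64) = 69.
Set U(x, 49) = 69 and solve.
With y = 49: √49 = 7, so 4x = 69 − 3·7 = 48 and x = 12.
Check: U(12, 49) = 69.

x = 12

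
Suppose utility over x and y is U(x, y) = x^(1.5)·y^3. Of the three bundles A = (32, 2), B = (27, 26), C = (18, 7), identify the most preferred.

Evaluate utility at each bundle:
U(A) = 1448.155.
U(B) = 2465844.525.
U(C) = 26194.064.
Highest utility is B, so B ≻ C ≻ A.

Bundle B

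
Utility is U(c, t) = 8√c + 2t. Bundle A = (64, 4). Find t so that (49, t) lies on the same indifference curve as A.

t = 8

U(64, 4) = 72.
Set U(49, t) = 72 and solve.
With c = 49: √49 = 7, so 2t = 72 − 8·7 = 16 and t = 8.
Check: U(49, 8) = 72.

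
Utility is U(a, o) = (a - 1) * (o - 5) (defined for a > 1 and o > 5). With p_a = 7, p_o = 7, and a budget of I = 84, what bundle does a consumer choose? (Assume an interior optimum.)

a* = 4, o* = 8

MU_a = (o−5), MU_o = (a−1).
MRS = (o−5)/(a−1).
Tangency: set MRS = p_a/p_o = 7/7 = 1.
So (o − 5)/(a − 1) = 1, i.e. (o − 5) = (a − 1).
Rewrite the budget in excess-of-subsistence terms: 7·(a − 1) + 7·(o − 5) = 84 − 7·1 − 7·5 = 42.
Substituting, 14·(a − 1) = 42, so a − 1 = 3 and a* = 4.
Then o − 5 = 3, so o* = 8.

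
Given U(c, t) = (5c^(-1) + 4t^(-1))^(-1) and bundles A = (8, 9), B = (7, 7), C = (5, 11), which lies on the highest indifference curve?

Evaluate utility at each bundle:
U(A) = 0.935.
U(B) = 0.778.
U(C) = 0.733.
Highest utility is A, so A ≻ B ≻ C.

Bundle A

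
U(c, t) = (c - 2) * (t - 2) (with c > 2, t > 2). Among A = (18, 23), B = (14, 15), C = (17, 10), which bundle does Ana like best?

Evaluate utility at each bundle:
U(A) = 336.
U(B) = 156.
U(C) = 120.
Highest utility is A, so A ≻ B ≻ C.

Bundle A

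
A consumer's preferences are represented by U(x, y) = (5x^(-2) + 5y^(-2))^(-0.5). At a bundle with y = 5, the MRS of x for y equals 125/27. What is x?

x = 3

For CES with ρ = -2, MRS = (y/x)^3.
Setting (5/x)^3 = 125/27 gives 5/x = 5/3 and x = 3.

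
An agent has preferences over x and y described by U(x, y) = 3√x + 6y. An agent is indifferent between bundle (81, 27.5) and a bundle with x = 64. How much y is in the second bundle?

U(81, 27.5) = 192.
Set U(64, y) = 192 and solve.
With x = 64: √64 = 8, so 6y = 192 − 3·8 = 168 and y = 28.
Check: U(64, 28) = 192.

y = 28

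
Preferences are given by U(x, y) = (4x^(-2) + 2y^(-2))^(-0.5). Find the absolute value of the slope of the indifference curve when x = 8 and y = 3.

For CES with ρ = -2, MRS = (4/2)·(y/x)^3.
At (8, 3): MRS = 27/256.
That is, one extra unit of x is worth 27/256 units of y at the margin.

MRS = 27/256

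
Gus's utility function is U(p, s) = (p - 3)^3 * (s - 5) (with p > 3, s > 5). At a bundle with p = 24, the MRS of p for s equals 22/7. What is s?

MU_p = 3·(p−3)^2·(s−5), MU_s = (p−3)^3.
MRS = (3/1)·(s−5)/(p−3).
Substitute p = 24: MRS = (s − 5)/7. Setting this equal to 22/7 gives s − 5 = (22/7)·7 = 22, so s = 27.

s = 27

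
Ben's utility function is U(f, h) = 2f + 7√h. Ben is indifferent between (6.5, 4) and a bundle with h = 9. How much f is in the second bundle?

U(6.5, 4) = 27.
Set U(f, 9) = 27 and solve.
With h = 9: √9 = 3, so 2f = 27 − 7·3 = 6 and f = 3.
Check: U(3, 9) = 27.

f = 3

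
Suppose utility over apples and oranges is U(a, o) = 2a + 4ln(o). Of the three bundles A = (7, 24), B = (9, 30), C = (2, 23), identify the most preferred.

Bundle B

Evaluate utility at each bundle:
U(A) = 26.712.
U(B) = 31.605.
U(C) = 16.542.
Highest utility is B, so B ≻ A ≻ C.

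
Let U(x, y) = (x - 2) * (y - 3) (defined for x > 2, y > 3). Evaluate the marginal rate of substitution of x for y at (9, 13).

MU_x = (y−3), MU_y = (x−2).
MRS = (y−3)/(x−2).
At (9, 13): MRS = 10/7.
The indifference curve has slope −10/7 at this bundle.

MRS = 10/7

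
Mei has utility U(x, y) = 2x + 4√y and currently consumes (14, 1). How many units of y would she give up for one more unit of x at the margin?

MU_x = 2, MU_y = 4/(2√y).
MRS = 2 ÷ (4/(2√y)).
At (14, 1): MRS = 1.
So at (14, 1) the consumer would give up 1 units of y for one more unit of x.

MRS = 1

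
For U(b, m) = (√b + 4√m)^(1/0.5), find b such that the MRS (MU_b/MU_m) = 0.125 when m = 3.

For CES with ρ = 0.5, MRS = (1/4)·√(m/b).
Setting (1/4)·√(3/b) = 0.125 gives √(3/b) = 0.5, so 3/b = 0.25 and b = 12.

b = 12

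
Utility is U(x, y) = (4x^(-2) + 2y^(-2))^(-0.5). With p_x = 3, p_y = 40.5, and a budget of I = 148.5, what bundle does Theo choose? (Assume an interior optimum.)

x* = 9, y* = 3

For CES with ρ = -2, MRS = (4/2)·(y/x)^3.
Tangency: set MRS = p_x/p_y = 3/40.5 = 2/27.
So (y/x)^3 = 1/27; taking the cube root, y/x = 1/3, i.e. y = (1/3)·x.
Substitute into the budget 3·x + 40.5·y = 148.5: 16.5·x = 148.5, so x* = 9 and y* = (1/3)·9 = 3.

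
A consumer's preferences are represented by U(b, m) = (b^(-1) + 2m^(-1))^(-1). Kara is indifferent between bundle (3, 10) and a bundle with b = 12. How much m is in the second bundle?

U depends on (b, m) only through S = b^(-1) + 2m^(-1), so equal utility means equal S. At (3, 10): S = 8/15.
With b = 12: 12^(-1) = 1/12, so 2m^(-1) = 8/15 − 1/12 = 0.45, i.e. m^(-1) = 9/40.
Hence m = 1/(9/40) = 40/9.
Check: U(12, 40/9) = 1.875.

m = 40/9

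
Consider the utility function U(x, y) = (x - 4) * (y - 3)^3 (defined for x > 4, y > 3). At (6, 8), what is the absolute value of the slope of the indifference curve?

MRS = 5/6

MU_x = (y−3)^3, MU_y = 3·(x−4)·(y−3)^2.
MRS = (1/3)·(y−3)/(x−4).
At (6, 8): MRS = 5/6.
That is, one extra unit of x is worth 5/6 units of y at the margin.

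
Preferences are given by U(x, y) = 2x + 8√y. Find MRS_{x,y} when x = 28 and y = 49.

MU_x = 2, MU_y = 8/(2√y).
MRS = 2 ÷ (8/(2√y)).
At (28, 49): MRS = 3.5.
So at (28, 49) the consumer would give up 3.5 units of y for one more unit of x.

MRS = 3.5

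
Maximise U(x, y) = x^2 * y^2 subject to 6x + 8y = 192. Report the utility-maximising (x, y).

MU_x = 2·x·y^2 and MU_y = 2·x^2·y.
MRS = MU_x/MU_y = y/x.
Tangency: set MRS = p_x/p_y = 6/8 = 0.75.
So y/x = 0.75, i.e. y = 0.75·x.
Substitute into the budget 6·x + 8·y = 192: 12·x = 192, so x* = 16.
Then y* = 0.75·16 = 12.

x* = 16, y* = 12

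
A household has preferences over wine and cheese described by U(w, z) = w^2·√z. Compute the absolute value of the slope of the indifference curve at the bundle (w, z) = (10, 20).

MRS = 8

MU_w = 2·w·√z and MU_z = 0.5·w^2·z^(-0.5).
MRS = MU_w/MU_z = (4)·z/w.
At (10, 20): MRS = 8.
So at (10, 20) the consumer would give up 8 units of z for one more unit of w.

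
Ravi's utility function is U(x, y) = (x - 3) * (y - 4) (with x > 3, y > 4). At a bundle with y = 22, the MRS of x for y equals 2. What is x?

x = 12

MU_x = (y−4), MU_y = (x−3).
MRS = (y−4)/(x−3).
Substitute y = 22: MRS = 18/(x − 3). Setting this equal to 2 gives x − 3 = 18/2 = 9, so x = 12.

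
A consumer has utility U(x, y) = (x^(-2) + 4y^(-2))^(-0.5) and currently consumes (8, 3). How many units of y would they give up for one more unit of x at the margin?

MRS = 27/2048

For CES with ρ = -2, MRS = (1/4)·(y/x)^3.
At (8, 3): MRS = 27/2048.
The indifference curve has slope −27/2048 at this bundle.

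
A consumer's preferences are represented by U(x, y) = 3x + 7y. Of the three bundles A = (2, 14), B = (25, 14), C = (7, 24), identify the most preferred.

Bundle C

Evaluate utility at each bundle:
U(A) = 104.
U(B) = 173.
U(C) = 189.
Highest utility is C, so C ≻ B ≻ A.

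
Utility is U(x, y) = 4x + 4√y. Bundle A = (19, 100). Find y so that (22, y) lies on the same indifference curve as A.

y = 49

U(19, 100) = 116.
Set U(22, y) = 116 and solve.
With x = 22: 4√y = 116 − 4·22 = 28, so √y = 7 and y = 49.
Check: U(22, 49) = 116.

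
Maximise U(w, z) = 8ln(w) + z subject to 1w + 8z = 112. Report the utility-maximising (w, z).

MU_w = 8/w, MU_z = 1.
MRS = 8/w ÷ 1.
Tangency: set MRS = p_w/p_z = 1/8 = 0.125.
MRS depends only on w: 8/w = 0.125 ⇒ w* = 8/0.125 = 64.
From the budget, 8·z = 112 − 1·64 = 48, so z* = 6.

w* = 64, z* = 6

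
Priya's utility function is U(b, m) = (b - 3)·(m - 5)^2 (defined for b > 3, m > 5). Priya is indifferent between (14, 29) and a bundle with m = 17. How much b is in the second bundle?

b = 47

U(14, 29) = 6336.
Set U(b, 17) = 6336 and solve.
With m = 17: (17 − 5)^2 = 144, so (b − 3) = 6336/144 = 44.
So b = 3 + 44 = 47.
Check: U(47, 17) = 6336.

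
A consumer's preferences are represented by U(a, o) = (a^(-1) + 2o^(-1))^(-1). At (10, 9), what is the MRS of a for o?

For CES with ρ = -1, MRS = (1/2)·(o/a)^2.
At (10, 9): MRS = 81/200.
The indifference curve has slope −81/200 at this bundle.

MRS = 81/200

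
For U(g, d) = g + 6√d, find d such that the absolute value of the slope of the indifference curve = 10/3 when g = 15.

MU_g = 1, MU_d = 6/(2√d).
MRS = 1 ÷ (6/(2√d)).
MRS depends only on d: (1/3)·√d = 10/3 ⇒ √d = (10/3)/(1/3) = 10 ⇒ d = 100.

d = 100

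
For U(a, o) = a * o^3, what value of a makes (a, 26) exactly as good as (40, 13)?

a = 5

U(40, 13) = 87880.
Set U(a, 26) = 87880 and solve.
With o = 26: 26^3 = 17576, so a = 87880/17576 = 5.
Check: U(5, 26) = 87880.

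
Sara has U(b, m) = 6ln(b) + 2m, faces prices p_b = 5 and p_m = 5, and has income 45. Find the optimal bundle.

b* = 3, m* = 6

MU_b = 6/b, MU_m = 2.
MRS = 6/b ÷ 2.
Tangency: set MRS = p_b/p_m = 5/5 = 1.
MRS depends only on b: 3/b = 1 ⇒ b* = 3/1 = 3.
From the budget, 5·m = 45 − 5·3 = 30, so m* = 6.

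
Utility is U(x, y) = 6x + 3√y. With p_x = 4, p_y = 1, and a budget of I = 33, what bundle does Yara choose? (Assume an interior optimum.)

MU_x = 6, MU_y = 3/(2√y).
MRS = 6 ÷ (3/(2√y)).
Tangency: set MRS = p_x/p_y = 4/1 = 4.
MRS depends only on y: 4·√y = 4 ⇒ √y = 4/4 = 1 ⇒ y* = 1.
From the budget, 4·x = 33 − 1·1 = 32, so x* = 8.

x* = 8, y* = 1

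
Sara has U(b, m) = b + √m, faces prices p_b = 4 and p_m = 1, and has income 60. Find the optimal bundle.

MU_b = 1, MU_m = 1/(2√m).
MRS = 1 ÷ (1/(2√m)).
Tangency: set MRS = p_b/p_m = 4/1 = 4.
MRS depends only on m: 2·√m = 4 ⇒ √m = 4/2 = 2 ⇒ m* = 4.
From the budget, 4·b = 60 − 1·4 = 56, so b* = 14.

b* = 14, m* = 4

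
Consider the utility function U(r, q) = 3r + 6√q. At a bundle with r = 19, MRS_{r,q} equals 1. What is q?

MU_r = 3, MU_q = 6/(2√q).
MRS = 3 ÷ (6/(2√q)).
MRS depends only on q: √q = 1 ⇒ √q = 1 ⇒ q = 1.

q = 1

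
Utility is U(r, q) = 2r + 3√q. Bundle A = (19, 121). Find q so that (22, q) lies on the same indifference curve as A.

U(19, 121) = 71.
Set U(22, q) = 71 and solve.
With r = 22: 3√q = 71 − 2·22 = 27, so √q = 9 and q = 81.
Check: U(22, 81) = 71.

q = 81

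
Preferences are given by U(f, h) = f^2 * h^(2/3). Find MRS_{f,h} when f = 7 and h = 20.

MU_f = 2·f·h^(2/3) and MU_h = 2/3·f^2·h^(-1/3).
MRS = MU_f/MU_h = (3)·h/f.
At (7, 20): MRS = 60/7.
So at (7, 20) the consumer would give up 60/7 units of h for one more unit of f.

MRS = 60/7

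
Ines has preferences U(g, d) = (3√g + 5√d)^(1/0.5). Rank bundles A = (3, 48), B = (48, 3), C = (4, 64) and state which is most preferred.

Bundle C

Evaluate utility at each bundle:
U(A) = 1587.000.
U(B) = 867.000.
U(C) = 2116.000.
Highest utility is C, so C ≻ A ≻ B.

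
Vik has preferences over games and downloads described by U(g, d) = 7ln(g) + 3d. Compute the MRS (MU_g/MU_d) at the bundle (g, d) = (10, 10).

MRS = 7/30

MU_g = 7/g, MU_d = 3.
MRS = 7/g ÷ 3.
At (10, 10): MRS = 7/30.
That is, one extra unit of g is worth 7/30 units of d at the margin.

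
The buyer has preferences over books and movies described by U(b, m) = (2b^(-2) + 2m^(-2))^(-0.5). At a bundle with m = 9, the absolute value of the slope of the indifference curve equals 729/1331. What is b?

b = 11

For CES with ρ = -2, MRS = (m/b)^3.
Setting (9/b)^3 = 729/1331 gives 9/b = 9/11 and b = 11.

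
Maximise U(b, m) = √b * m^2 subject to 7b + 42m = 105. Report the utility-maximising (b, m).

MU_b = 0.5·b^(-0.5)·m^2 and MU_m = 2·√b·m.
MRS = MU_b/MU_m = (0.25)·m/b.
Tangency: set MRS = p_b/p_m = 7/42 = 1/6.
So (0.25)·m/b = 1/6, i.e. m = (2/3)·b.
Substitute into the budget 7·b + 42·m = 105: 35·b = 105, so b* = 3.
Then m* = (2/3)·3 = 2.

b* = 3, m* = 2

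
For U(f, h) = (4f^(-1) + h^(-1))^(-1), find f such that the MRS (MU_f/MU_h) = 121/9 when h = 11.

f = 6

For CES with ρ = -1, MRS = (4/1)·(h/f)^2.
Setting (4/1)·(11/f)^2 = 121/9 gives (11/f)^2 = 121/36, so 11/f = 11/6 and f = 6.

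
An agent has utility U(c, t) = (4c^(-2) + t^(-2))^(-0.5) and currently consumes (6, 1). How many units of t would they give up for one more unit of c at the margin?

For CES with ρ = -2, MRS = (4/1)·(t/c)^3.
At (6, 1): MRS = 1/54.
That is, one extra unit of c is worth 1/54 units of t at the margin.

MRS = 1/54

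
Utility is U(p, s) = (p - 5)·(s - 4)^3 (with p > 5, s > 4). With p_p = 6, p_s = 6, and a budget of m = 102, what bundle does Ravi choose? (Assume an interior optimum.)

p* = 7, s* = 10

MU_p = (s−4)^3, MU_s = 3·(p−5)·(s−4)^2.
MRS = (1/3)·(s−4)/(p−5).
Tangency: set MRS = p_p/p_s = 6/6 = 1.
So (1/3)·(s − 4)/(p − 5) = 1, i.e. (s − 4) = 3·(p − 5).
Rewrite the budget in excess-of-subsistence terms: 6·(p − 5) + 6·(s − 4) = 102 − 6·5 − 6·4 = 48.
Substituting, 24·(p − 5) = 48, so p − 5 = 2 and p* = 7.
Then s − 4 = 3·2 = 6, so s* = 10.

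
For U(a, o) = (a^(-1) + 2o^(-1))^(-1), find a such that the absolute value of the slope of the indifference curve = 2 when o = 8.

For CES with ρ = -1, MRS = (1/2)·(o/a)^2.
Setting (1/2)·(8/a)^2 = 2 gives (8/a)^2 = 4, so 8/a = 2 and a = 4.

a = 4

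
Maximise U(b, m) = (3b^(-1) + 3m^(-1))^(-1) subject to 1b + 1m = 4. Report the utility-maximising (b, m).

For CES with ρ = -1, MRS = (m/b)^2.
Tangency: set MRS = p_b/p_m = 1/1 = 1.
So (m/b)^2 = 1; taking the square root, m/b = 1, i.e. m = b.
Substitute into the budget 1·b + 1·m = 4: 2·b = 4, so b* = 2 and m* = 2.

b* = 2, m* = 2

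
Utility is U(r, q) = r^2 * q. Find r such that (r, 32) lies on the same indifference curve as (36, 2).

U(36, 2) = 2592.
Set U(r, 32) = 2592 and solve.
With q = 32: r^2 = 2592/32 = 81; taking the square root, r = 9.
Check: U(9, 32) = 2592.

r = 9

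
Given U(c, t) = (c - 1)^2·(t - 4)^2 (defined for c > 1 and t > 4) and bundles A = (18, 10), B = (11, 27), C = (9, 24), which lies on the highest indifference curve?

Bundle B

Evaluate utility at each bundle:
U(A) = 10404.
U(B) = 52900.
U(C) = 25600.
Highest utility is B, so B ≻ C ≻ A.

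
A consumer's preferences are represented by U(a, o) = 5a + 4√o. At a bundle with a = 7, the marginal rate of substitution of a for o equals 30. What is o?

o = 144

MU_a = 5, MU_o = 4/(2√o).
MRS = 5 ÷ (4/(2√o)).
MRS depends only on o: 2.5·√o = 30 ⇒ √o = 30/2.5 = 12 ⇒ o = 144.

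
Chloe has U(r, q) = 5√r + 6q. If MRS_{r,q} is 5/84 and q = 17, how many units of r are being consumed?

MU_r = 5/(2√r), MU_q = 6.
MRS = 5/(2√r) ÷ 6.
MRS depends only on r: (5/12)/√r = 5/84 ⇒ √r = (5/12)/(5/84) = 7 ⇒ r = 49.

r = 49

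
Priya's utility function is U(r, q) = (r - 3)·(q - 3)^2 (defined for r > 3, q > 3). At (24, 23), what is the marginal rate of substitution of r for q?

MU_r = (q−3)^2, MU_q = 2·(r−3)·(q−3).
MRS = (1/2)·(q−3)/(r−3).
At (24, 23): MRS = 10/21.
The indifference curve has slope −10/21 at this bundle.

MRS = 10/21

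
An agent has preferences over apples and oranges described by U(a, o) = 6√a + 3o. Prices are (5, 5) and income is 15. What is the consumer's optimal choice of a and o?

MU_a = 6/(2√a), MU_o = 3.
MRS = 6/(2√a) ÷ 3.
Tangency: set MRS = p_a/p_o = 5/5 = 1.
MRS depends only on a: 1/√a = 1 ⇒ √a = 1/1 = 1 ⇒ a* = 1.
From the budget, 5·o = 15 − 5·1 = 10, so o* = 2.

a* = 1, o* = 2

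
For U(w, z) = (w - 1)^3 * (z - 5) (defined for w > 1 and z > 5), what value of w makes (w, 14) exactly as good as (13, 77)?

U(13, 77) = 124416.
Set U(w, 14) = 124416 and solve.
With z = 14: (14 − 5) = 9, so (w − 1)^3 = 124416/9 = 13824.
Taking the cube root (with w > 1): w − 1 = 24, so w = 25.
Check: U(25, 14) = 124416.

w = 25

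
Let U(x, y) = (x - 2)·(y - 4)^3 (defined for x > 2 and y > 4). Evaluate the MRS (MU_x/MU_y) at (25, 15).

MU_x = (y−4)^3, MU_y = 3·(x−2)·(y−4)^2.
MRS = (1/3)·(y−4)/(x−2).
At (25, 15): MRS = 11/69.
The indifference curve has slope −11/69 at this bundle.

MRS = 11/69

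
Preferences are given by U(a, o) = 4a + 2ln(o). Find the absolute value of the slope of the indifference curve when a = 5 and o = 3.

MRS = 6

MU_a = 4, MU_o = 2/o.
MRS = 4 ÷ (2/o).
At (5, 3): MRS = 6.
So at (5, 3) the consumer would give up 6 units of o for one more unit of a.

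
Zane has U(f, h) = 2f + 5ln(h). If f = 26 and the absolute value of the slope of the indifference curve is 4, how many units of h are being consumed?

MU_f = 2, MU_h = 5/h.
MRS = 2 ÷ (5/h).
MRS depends only on h: 0.4·h = 4 ⇒ h = 4/0.4 = 10.

h = 10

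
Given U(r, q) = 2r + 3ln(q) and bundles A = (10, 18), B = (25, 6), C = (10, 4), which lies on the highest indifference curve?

Bundle B

Evaluate utility at each bundle:
U(A) = 28.671.
U(B) = 55.375.
U(C) = 24.159.
Highest utility is B, so B ≻ A ≻ C.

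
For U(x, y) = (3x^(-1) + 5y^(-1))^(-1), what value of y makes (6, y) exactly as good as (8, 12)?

y = 120/7

U depends on (x, y) only through S = 3x^(-1) + 5y^(-1), so equal utility means equal S. At (8, 12): S = 19/24.
With x = 6: 3·6^(-1) = 0.5, so 5y^(-1) = 19/24 − 0.5 = 7/24, i.e. y^(-1) = 7/120.
Hence y = 1/(7/120) = 120/7.
Check: U(6, 120/7) = 1.2632.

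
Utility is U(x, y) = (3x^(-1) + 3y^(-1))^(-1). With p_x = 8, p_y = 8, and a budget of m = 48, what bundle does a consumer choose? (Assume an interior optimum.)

For CES with ρ = -1, MRS = (y/x)^2.
Tangency: set MRS = p_x/p_y = 8/8 = 1.
So (y/x)^2 = 1; taking the square root, y/x = 1, i.e. y = x.
Substitute into the budget 8·x + 8·y = 48: 16·x = 48, so x* = 3 and y* = 3.

x* = 3, y* = 3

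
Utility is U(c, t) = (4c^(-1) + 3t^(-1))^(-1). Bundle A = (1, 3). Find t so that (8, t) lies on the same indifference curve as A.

U depends on (c, t) only through S = 4c^(-1) + 3t^(-1), so equal utility means equal S. At (1, 3): S = 5.
With c = 8: 4·8^(-1) = 0.5, so 3t^(-1) = 5 − 0.5 = 4.5, i.e. t^(-1) = 1.5.
Hence t = 1/1.5 = 2/3.
Check: U(8, 2/3) = 0.2.

t = 2/3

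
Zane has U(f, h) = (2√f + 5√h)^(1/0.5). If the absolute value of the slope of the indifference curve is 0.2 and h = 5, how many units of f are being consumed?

f = 20

For CES with ρ = 0.5, MRS = (2/5)·√(h/f).
Setting (2/5)·√(5/f) = 0.2 gives √(5/f) = 0.5, so 5/f = 0.25 and f = 20.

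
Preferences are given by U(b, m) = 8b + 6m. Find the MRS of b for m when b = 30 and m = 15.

MU_b = 8, MU_m = 6, so MRS = 8/6 = 4/3 at every bundle.
At (30, 15): MRS = 4/3.
That is, one extra unit of b is worth 4/3 units of m at the margin.

MRS = 4/3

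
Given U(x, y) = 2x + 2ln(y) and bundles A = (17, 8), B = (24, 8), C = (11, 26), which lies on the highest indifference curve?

Evaluate utility at each bundle:
U(A) = 38.159.
U(B) = 52.159.
U(C) = 28.516.
Highest utility is B, so B ≻ A ≻ C.

Bundle B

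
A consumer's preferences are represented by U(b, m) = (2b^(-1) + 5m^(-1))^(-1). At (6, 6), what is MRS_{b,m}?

MRS = 0.4

For CES with ρ = -1, MRS = (2/5)·(m/b)^2.
At (6, 6): MRS = 0.4.
That is, one extra unit of b is worth 0.4 units of m at the margin.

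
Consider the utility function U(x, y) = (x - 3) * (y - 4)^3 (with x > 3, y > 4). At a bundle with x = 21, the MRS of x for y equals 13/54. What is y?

y = 17

MU_x = (y−4)^3, MU_y = 3·(x−3)·(y−4)^2.
MRS = (1/3)·(y−4)/(x−3).
Substitute x = 21: MRS = (y − 4)/54. Setting this equal to 13/54 gives y − 4 = (13/54)·54 = 13, so y = 17.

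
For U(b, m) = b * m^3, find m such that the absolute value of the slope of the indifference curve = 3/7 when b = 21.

m = 27

MU_b = m^3 and MU_m = 3·b·m^2.
MRS = MU_b/MU_m = (1/3)·m/b.
Substitute b = 21: MRS = m/63. Setting m/63 = 3/7 gives m = (3/7)·63 = 27.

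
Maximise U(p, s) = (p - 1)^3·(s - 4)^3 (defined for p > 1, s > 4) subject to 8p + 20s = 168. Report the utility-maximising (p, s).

MU_p = 3·(p−1)^2·(s−4)^3, MU_s = 3·(p−1)^3·(s−4)^2.
MRS = (s−4)/(p−1).
Tangency: set MRS = p_p/p_s = 8/20 = 0.4.
So (s − 4)/(p − 1) = 0.4, i.e. (s − 4) = 0.4·(p − 1).
Rewrite the budget in excess-of-subsistence terms: 8·(p − 1) + 20·(s − 4) = 168 − 8·1 − 20·4 = 80.
Substituting, 16·(p − 1) = 80, so p − 1 = 5 and p* = 6.
Then s − 4 = 0.4·5 = 2, so s* = 6.

p* = 6, s* = 6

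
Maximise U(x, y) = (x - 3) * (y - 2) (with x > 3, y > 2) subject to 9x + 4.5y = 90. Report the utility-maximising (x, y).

x* = 6, y* = 8

MU_x = (y−2), MU_y = (x−3).
MRS = (y−2)/(x−3).
Tangency: set MRS = p_x/p_y = 9/4.5 = 2.
So (y − 2)/(x − 3) = 2, i.e. (y − 2) = 2·(x − 3).
Rewrite the budget in excess-of-subsistence terms: 9·(x − 3) + 4.5·(y − 2) = 90 − 9·3 − 4.5·2 = 54.
Substituting, 18·(x − 3) = 54, so x − 3 = 3 and x* = 6.
Then y − 2 = 2·3 = 6, so y* = 8.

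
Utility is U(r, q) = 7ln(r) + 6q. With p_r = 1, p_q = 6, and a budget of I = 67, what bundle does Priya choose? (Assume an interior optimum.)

r* = 7, q* = 10

MU_r = 7/r, MU_q = 6.
MRS = 7/r ÷ 6.
Tangency: set MRS = p_r/p_q = 1/6.
MRS depends only on r: (7/6)/r = 1/6 ⇒ r* = (7/6)/(1/6) = 7.
From the budget, 6·q = 67 − 1·7 = 60, so q* = 10.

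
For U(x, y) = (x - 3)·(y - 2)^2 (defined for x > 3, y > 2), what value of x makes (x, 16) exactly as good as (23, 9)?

x = 8

U(23, 9) = 980.
Set U(x, 16) = 980 and solve.
With y = 16: (16 − 2)^2 = 196, so (x − 3) = 980/196 = 5.
So x = 3 + 5 = 8.
Check: U(8, 16) = 980.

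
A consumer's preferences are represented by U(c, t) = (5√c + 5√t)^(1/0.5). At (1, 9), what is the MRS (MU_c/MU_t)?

MRS = 3

For CES with ρ = 0.5, MRS = √(t/c).
At (1, 9): MRS = 3.
That is, one extra unit of c is worth 3 units of t at the margin.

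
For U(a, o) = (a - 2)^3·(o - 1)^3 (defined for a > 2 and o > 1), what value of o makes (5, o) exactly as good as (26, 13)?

U(26, 13) = 23887872.
Set U(5, o) = 23887872 and solve.
With a = 5: (5 − 2)^3 = 27, so (o − 1)^3 = 23887872/27 = 884736.
Taking the cube root (with o > 1): o − 1 = 96, so o = 97.
Check: U(5, 97) = 23887872.

o = 97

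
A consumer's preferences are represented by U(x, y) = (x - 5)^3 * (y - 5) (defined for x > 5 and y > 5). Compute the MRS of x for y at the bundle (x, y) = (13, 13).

MU_x = 3·(x−5)^2·(y−5), MU_y = (x−5)^3.
MRS = (3/1)·(y−5)/(x−5).
At (13, 13): MRS = 3.
The indifference curve has slope −3 at this bundle.

MRS = 3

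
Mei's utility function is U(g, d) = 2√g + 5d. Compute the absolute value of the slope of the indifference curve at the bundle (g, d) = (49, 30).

MRS = 1/35

MU_g = 2/(2√g), MU_d = 5.
MRS = 2/(2√g) ÷ 5.
At (49, 30): MRS = 1/35.
So at (49, 30) the consumer would give up 1/35 units of d for one more unit of g.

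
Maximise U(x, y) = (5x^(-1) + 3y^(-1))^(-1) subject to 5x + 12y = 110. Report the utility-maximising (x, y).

For CES with ρ = -1, MRS = (5/3)·(y/x)^2.
Tangency: set MRS = p_x/p_y = 5/12.
So (y/x)^2 = 0.25; taking the square root, y/x = 0.5, i.e. y = 0.5·x.
Substitute into the budget 5·x + 12·y = 110: 11·x = 110, so x* = 10 and y* = 0.5·10 = 5.

x* = 10, y* = 5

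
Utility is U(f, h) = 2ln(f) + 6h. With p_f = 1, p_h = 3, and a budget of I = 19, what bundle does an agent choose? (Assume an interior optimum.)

MU_f = 2/f, MU_h = 6.
MRS = 2/f ÷ 6.
Tangency: set MRS = p_f/p_h = 1/3.
MRS depends only on f: (1/3)/f = 1/3 ⇒ f* = (1/3)/(1/3) = 1.
From the budget, 3·h = 19 − 1·1 = 18, so h* = 6.

f* = 1, h* = 6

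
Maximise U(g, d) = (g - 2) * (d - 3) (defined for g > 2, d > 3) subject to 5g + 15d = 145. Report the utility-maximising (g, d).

MU_g = (d−3), MU_d = (g−2).
MRS = (d−3)/(g−2).
Tangency: set MRS = p_g/p_d = 5/15 = 1/3.
So (d − 3)/(g − 2) = 1/3, i.e. (d − 3) = (1/3)·(g − 2).
Rewrite the budget in excess-of-subsistence terms: 5·(g − 2) + 15·(d − 3) = 145 − 5·2 − 15·3 = 90.
Substituting, 10·(g − 2) = 90, so g − 2 = 9 and g* = 11.
Then d − 3 = (1/3)·9 = 3, so d* = 6.

g* = 11, d* = 6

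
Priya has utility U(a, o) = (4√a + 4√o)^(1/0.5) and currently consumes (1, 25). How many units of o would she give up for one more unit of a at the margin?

MRS = 5

For CES with ρ = 0.5, MRS = √(o/a).
At (1, 25): MRS = 5.
So at (1, 25) the consumer would give up 5 units of o for one more unit of a.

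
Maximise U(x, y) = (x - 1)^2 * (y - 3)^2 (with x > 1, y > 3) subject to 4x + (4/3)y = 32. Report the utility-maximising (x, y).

MU_x = 2·(x−1)·(y−3)^2, MU_y = 2·(x−1)^2·(y−3).
MRS = (y−3)/(x−1).
Tangency: set MRS = p_x/p_y = 4/(4/3) = 3.
So (y − 3)/(x − 1) = 3, i.e. (y − 3) = 3·(x − 1).
Rewrite the budget in excess-of-subsistence terms: 4·(x − 1) + (4/3)·(y − 3) = 32 − 4·1 − (4/3)·3 = 24.
Substituting, 8·(x − 1) = 24, so x − 1 = 3 and x* = 4.
Then y − 3 = 3·3 = 9, so y* = 12.

x* = 4, y* = 12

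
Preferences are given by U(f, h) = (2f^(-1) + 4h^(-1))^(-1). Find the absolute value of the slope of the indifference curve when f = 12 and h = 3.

For CES with ρ = -1, MRS = (2/4)·(h/f)^2.
At (12, 3): MRS = 1/32.
That is, one extra unit of f is worth 1/32 units of h at the margin.

MRS = 1/32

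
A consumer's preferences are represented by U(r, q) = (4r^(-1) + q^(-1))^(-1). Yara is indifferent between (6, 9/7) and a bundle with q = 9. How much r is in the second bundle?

r = 3

U depends on (r, q) only through S = 4r^(-1) + q^(-1), so equal utility means equal S. At (6, 9/7): S = 13/9.
With q = 9: 9^(-1) = 1/9, so 4r^(-1) = 13/9 − 1/9 = 4/3, i.e. r^(-1) = 1/3.
Hence r = 1/(1/3) = 3.
Check: U(3, 9) = 0.6923.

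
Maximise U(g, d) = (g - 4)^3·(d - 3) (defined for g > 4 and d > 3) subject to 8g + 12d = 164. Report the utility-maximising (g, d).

g* = 13, d* = 5

MU_g = 3·(g−4)^2·(d−3), MU_d = (g−4)^3.
MRS = (3/1)·(d−3)/(g−4).
Tangency: set MRS = p_g/p_d = 8/12 = 2/3.
So (3/1)·(d − 3)/(g − 4) = 2/3, i.e. (d − 3) = (2/9)·(g − 4).
Rewrite the budget in excess-of-subsistence terms: 8·(g − 4) + 12·(d − 3) = 164 − 8·4 − 12·3 = 96.
Substituting, (32/3)·(g − 4) = 96, so g − 4 = 9 and g* = 13.
Then d − 3 = (2/9)·9 = 2, so d* = 5.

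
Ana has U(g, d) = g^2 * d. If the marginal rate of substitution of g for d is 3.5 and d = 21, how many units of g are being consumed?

g = 12

MU_g = 2·g·d and MU_d = g^2.
MRS = MU_g/MU_d = (2/1)·d/g.
Substitute d = 21: MRS = 42/g. Setting 42/g = 3.5 gives g = 42/3.5 = 12.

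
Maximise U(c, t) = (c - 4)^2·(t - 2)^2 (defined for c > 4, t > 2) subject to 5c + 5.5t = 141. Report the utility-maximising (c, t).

c* = 15, t* = 12

MU_c = 2·(c−4)·(t−2)^2, MU_t = 2·(c−4)^2·(t−2).
MRS = (t−2)/(c−4).
Tangency: set MRS = p_c/p_t = 5/5.5 = 10/11.
So (t − 2)/(c − 4) = 10/11, i.e. (t − 2) = (10/11)·(c − 4).
Rewrite the budget in excess-of-subsistence terms: 5·(c − 4) + 5.5·(t − 2) = 141 − 5·4 − 5.5·2 = 110.
Substituting, 10·(c − 4) = 110, so c − 4 = 11 and c* = 15.
Then t − 2 = (10/11)·11 = 10, so t* = 12.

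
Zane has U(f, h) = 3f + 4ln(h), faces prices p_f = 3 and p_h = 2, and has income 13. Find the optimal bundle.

f* = 3, h* = 2

MU_f = 3, MU_h = 4/h.
MRS = 3 ÷ (4/h).
Tangency: set MRS = p_f/p_h = 3/2 = 1.5.
MRS depends only on h: 0.75·h = 1.5 ⇒ h* = 1.5/0.75 = 2.
From the budget, 3·f = 13 − 2·2 = 9, so f* = 3.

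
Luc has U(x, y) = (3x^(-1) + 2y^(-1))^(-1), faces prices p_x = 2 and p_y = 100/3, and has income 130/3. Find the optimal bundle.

For CES with ρ = -1, MRS = (3/2)·(y/x)^2.
Tangency: set MRS = p_x/p_y = 2/(100/3) = 3/50.
So (y/x)^2 = 1/25; taking the square root, y/x = 0.2, i.e. y = 0.2·x.
Substitute into the budget 2·x + (100/3)·y = 130/3: (26/3)·x = 130/3, so x* = 5 and y* = 0.2·5 = 1.

x* = 5, y* = 1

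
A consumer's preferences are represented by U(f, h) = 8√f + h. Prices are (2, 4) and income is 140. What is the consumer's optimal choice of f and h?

MU_f = 8/(2√f), MU_h = 1.
MRS = 8/(2√f) ÷ 1.
Tangency: set MRS = p_f/p_h = 2/4 = 0.5.
MRS depends only on f: 4/√f = 0.5 ⇒ √f = 4/0.5 = 8 ⇒ f* = 64.
From the budget, 4·h = 140 − 2·64 = 12, so h* = 3.

f* = 64, h* = 3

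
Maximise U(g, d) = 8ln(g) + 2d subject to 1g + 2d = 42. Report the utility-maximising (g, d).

MU_g = 8/g, MU_d = 2.
MRS = 8/g ÷ 2.
Tangency: set MRS = p_g/p_d = 1/2 = 0.5.
MRS depends only on g: 4/g = 0.5 ⇒ g* = 4/0.5 = 8.
From the budget, 2·d = 42 − 1·8 = 34, so d* = 17.

g* = 8, d* = 17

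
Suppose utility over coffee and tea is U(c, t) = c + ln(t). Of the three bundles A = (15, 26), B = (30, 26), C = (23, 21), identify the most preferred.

Bundle B

Evaluate utility at each bundle:
U(A) = 18.258.
U(B) = 33.258.
U(C) = 26.045.
Highest utility is B, so B ≻ C ≻ A.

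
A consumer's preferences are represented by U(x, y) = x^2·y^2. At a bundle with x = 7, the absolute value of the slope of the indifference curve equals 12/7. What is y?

MU_x = 2·x·y^2 and MU_y = 2·x^2·y.
MRS = MU_x/MU_y = y/x.
Substitute x = 7: MRS = y/7. Setting y/7 = 12/7 gives y = (12/7)·7 = 12.

y = 12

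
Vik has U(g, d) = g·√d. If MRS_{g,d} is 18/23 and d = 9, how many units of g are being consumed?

g = 23

MU_g = √d and MU_d = 0.5·g·d^(-0.5).
MRS = MU_g/MU_d = (2)·d/g.
Substitute d = 9: MRS = 18/g. Setting 18/g = 18/23 gives g = 18/(18/23) = 23.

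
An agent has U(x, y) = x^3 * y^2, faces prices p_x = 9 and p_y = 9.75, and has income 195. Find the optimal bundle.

MU_x = 3·x^2·y^2 and MU_y = 2·x^3·y.
MRS = MU_x/MU_y = (3/2)·y/x.
Tangency: set MRS = p_x/p_y = 9/9.75 = 12/13.
So (3/2)·y/x = 12/13, i.e. y = (8/13)·x.
Substitute into the budget 9·x + 9.75·y = 195: 15·x = 195, so x* = 13.
Then y* = (8/13)·13 = 8.

x* = 13, y* = 8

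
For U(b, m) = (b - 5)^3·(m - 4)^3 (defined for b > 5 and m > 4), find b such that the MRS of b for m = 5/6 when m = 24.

MU_b = 3·(b−5)^2·(m−4)^3, MU_m = 3·(b−5)^3·(m−4)^2.
MRS = (m−4)/(b−5).
Substitute m = 24: MRS = 20/(b − 5). Setting this equal to 5/6 gives b − 5 = 20/(5/6) = 24, so b = 29.

b = 29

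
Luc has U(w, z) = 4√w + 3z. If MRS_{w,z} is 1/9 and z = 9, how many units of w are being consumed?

MU_w = 4/(2√w), MU_z = 3.
MRS = 4/(2√w) ÷ 3.
MRS depends only on w: (2/3)/√w = 1/9 ⇒ √w = (2/3)/(1/9) = 6 ⇒ w = 36.

w = 36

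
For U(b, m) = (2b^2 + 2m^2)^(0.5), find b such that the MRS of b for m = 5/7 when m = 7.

b = 5

For CES with ρ = 2, MRS = (m/b)^(-1).
Setting (7/b)^(-1) = 5/7 gives 7/b = 1.4 and b = 5.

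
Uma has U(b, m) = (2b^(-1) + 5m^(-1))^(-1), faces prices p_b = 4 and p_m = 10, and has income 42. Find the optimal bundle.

For CES with ρ = -1, MRS = (2/5)·(m/b)^2.
Tangency: set MRS = p_b/p_m = 4/10 = 0.4.
So (m/b)^2 = 1; taking the square root, m/b = 1, i.e. m = b.
Substitute into the budget 4·b + 10·m = 42: 14·b = 42, so b* = 3 and m* = 3.

b* = 3, m* = 3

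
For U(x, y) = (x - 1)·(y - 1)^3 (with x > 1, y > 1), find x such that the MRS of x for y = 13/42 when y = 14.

x = 15

MU_x = (y−1)^3, MU_y = 3·(x−1)·(y−1)^2.
MRS = (1/3)·(y−1)/(x−1).
Substitute y = 14: MRS = (13/3)/(x − 1). Setting this equal to 13/42 gives x − 1 = (13/3)/(13/42) = 14, so x = 15.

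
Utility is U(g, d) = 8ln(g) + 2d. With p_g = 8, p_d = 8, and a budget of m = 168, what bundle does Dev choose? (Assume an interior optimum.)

MU_g = 8/g, MU_d = 2.
MRS = 8/g ÷ 2.
Tangency: set MRS = p_g/p_d = 8/8 = 1.
MRS depends only on g: 4/g = 1 ⇒ g* = 4/1 = 4.
From the budget, 8·d = 168 − 8·4 = 136, so d* = 17.

g* = 4, d* = 17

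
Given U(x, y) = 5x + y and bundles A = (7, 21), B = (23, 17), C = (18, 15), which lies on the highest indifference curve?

Evaluate utility at each bundle:
U(A) = 56.
U(B) = 132.
U(C) = 105.
Highest utility is B, so B ≻ C ≻ A.

Bundle B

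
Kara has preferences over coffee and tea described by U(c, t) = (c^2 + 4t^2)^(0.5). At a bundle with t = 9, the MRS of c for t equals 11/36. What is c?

c = 11

For CES with ρ = 2, MRS = (1/4)·(t/c)^(-1).
Setting (1/4)·(9/c)^(-1) = 11/36 gives (9/c)^(-1) = 11/9, so 9/c = 9/11 and c = 11.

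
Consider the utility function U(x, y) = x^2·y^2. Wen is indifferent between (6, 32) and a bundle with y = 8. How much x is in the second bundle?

U(6, 32) = 36864.
Set U(x, 8) = 36864 and solve.
With y = 8: 8^2 = 64, so x^2 = 36864/64 = 576; taking the square root, x = 24.
Check: U(24, 8) = 36864.

x = 24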